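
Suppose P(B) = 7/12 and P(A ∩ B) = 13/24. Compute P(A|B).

P(A|B) = P(A ∩ B) / P(B)
= (13/24) / (7/12)
= 13/14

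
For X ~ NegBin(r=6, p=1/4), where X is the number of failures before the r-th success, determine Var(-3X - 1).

For X ~ NegBin(r=6, p=1/4), where X is the number of failures before the r-th success:
Var(X) = 72
Var(-3X - 1) = (-3)² × Var(X) = 9 × 72 = 648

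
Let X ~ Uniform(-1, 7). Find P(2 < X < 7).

P(2 < X < 7) = ∫_{2}^{7} f(x) dx
where f(x) = \frac{1}{8}
= \frac{5}{8}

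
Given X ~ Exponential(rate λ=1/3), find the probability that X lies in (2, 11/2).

P(2 < X < 11/2) = ∫_{2}^{11/2} f(x) dx
where f(x) = \frac{e^{- \frac{x}{3}}}{3}
= - \frac{1}{e^{\frac{11}{6}}} + e^{- \frac{2}{3}}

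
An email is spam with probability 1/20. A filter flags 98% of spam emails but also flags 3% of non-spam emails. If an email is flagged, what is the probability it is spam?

Let D = the rare event, + = positive/flagged.
P(D) = 1/20
P(+|D) = 98/100 = 49/50
P(+|D') = 3/100
P(+) = P(+|D)P(D) + P(+|D')P(D')
     = \frac{49}{50} × \frac{1}{20} + \frac{3}{100} × \frac{19}{20}
     = \frac{31}{400}
P(D|+) = P(+|D)P(D)/P(+) = \frac{98}{155}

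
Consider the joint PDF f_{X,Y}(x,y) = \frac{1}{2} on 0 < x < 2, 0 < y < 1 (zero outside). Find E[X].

f_X(x) = ∫_0^1 \frac{1}{2} dy = \frac{1}{2}
E[X] = ∫_0^2 x × (\frac{1}{2}) dx = 1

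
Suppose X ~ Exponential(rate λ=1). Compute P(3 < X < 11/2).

P(3 < X < 11/2) = ∫_{3}^{11/2} f(x) dx
where f(x) = e^{- x}
= - \frac{1}{e^{\frac{11}{2}}} + e^{-3}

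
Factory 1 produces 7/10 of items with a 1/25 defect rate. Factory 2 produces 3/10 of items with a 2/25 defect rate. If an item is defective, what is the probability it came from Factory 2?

Using Bayes' theorem:
P(F1) = 7/10, P(D|F1) = 1/25
P(F2) = 3/10, P(D|F2) = 2/25
P(D) = P(D|F1)P(F1) + P(D|F2)P(F2)
     = \frac{13}{250}
P(F2|D) = P(D|F2)P(F2) / P(D)
= \frac{6}{13}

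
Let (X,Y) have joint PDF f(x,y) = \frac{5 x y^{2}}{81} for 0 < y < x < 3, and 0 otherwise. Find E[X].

f_X(x) = ∫_0^x \frac{5 x y^{2}}{81} dy = \frac{5 x^{4}}{243}
E[X] = ∫_0^3 x × (\frac{5 x^{4}}{243}) dx = \frac{5}{2}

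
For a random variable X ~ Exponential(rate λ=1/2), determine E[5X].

For X ~ Exponential(rate λ=1/2):
E[X] = 2
E[5X] = 5 × E[X] + 0 = 10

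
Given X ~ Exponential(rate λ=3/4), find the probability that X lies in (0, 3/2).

P(0 < X < 3/2) = ∫_{0}^{3/2} f(x) dx
where f(x) = \frac{3 e^{- \frac{3 x}{4}}}{4}
= 1 - e^{- \frac{9}{8}}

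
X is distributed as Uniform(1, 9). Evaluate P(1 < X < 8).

P(1 < X < 8) = ∫_{1}^{8} f(x) dx
where f(x) = \frac{1}{8}
= \frac{7}{8}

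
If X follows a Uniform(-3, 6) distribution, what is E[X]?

For X ~ Uniform(-3, 6), the expected value is:
E[X] = \frac{3}{2}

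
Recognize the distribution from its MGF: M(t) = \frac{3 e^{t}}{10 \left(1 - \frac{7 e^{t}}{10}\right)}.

The MGF M(t) = \frac{3 e^{t}}{10 \left(1 - \frac{7 e^{t}}{10}\right)} is the standard form for the Geometric distribution.
Comparing with the known MGF formula identifies: Geometric(p=3/10), X = trial number of first success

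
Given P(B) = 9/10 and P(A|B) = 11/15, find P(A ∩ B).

By definition, P(A|B) = P(A ∩ B) / P(B)
So P(A ∩ B) = P(A|B) × P(B)
= 11/15 × 9/10
= 33/50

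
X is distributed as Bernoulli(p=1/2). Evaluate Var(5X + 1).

For X ~ Bernoulli(p=1/2):
Var(X) = \frac{1}{4}
Var(5X + 1) = (5)² × Var(X) = 25 × \frac{1}{4} = \frac{25}{4}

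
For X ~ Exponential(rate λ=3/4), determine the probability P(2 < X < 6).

P(2 < X < 6) = ∫_{2}^{6} f(x) dx
where f(x) = \frac{3 e^{- \frac{3 x}{4}}}{4}
= - \frac{1 - e^{3}}{e^{\frac{9}{2}}}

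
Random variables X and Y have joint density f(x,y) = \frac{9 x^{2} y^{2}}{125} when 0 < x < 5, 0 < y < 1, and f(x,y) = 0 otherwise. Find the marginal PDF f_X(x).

f_X(x) = ∫_0^1 f(x,y) dy
= ∫_0^1 \frac{9 x^{2} y^{2}}{125} dy
= \frac{3 x^{2}}{125} for 0 < x < 5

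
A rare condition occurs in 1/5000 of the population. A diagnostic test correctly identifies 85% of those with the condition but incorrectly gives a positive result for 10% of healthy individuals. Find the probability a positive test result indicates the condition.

Let D = the rare event, + = positive/flagged.
P(D) = 1/5000
P(+|D) = 85/100 = 17/20
P(+|D') = 10/100 = 1/10
P(+) = P(+|D)P(D) + P(+|D')P(D')
     = \frac{17}{20} × \frac{1}{5000} + \frac{1}{10} × \frac{4999}{5000}
     = \frac{2003}{20000}
P(D|+) = P(+|D)P(D)/P(+) = \frac{17}{10015}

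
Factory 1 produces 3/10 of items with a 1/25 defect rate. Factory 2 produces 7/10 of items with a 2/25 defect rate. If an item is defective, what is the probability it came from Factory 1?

Using Bayes' theorem:
P(F1) = 3/10, P(D|F1) = 1/25
P(F2) = 7/10, P(D|F2) = 2/25
P(D) = P(D|F1)P(F1) + P(D|F2)P(F2)
     = \frac{17}{250}
P(F1|D) = P(D|F1)P(F1) / P(D)
= \frac{3}{17}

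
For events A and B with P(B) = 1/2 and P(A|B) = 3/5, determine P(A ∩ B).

By definition, P(A|B) = P(A ∩ B) / P(B)
So P(A ∩ B) = P(A|B) × P(B)
= 3/5 × 1/2
= 3/10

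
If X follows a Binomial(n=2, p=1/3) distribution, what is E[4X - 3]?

For X ~ Binomial(n=2, p=1/3):
E[X] = \frac{2}{3}
E[4X - 3] = 4 × E[X] - 3 = - \frac{1}{3}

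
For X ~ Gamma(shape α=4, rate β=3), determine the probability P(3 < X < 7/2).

P(3 < X < 7/2) = ∫_{3}^{7/2} f(x) dx
where f(x) = \frac{27 x^{3} e^{- 3 x}}{2}
= - \frac{4153}{16 e^{\frac{21}{2}}} + \frac{172}{e^{9}}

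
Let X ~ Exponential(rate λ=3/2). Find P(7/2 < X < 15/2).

P(7/2 < X < 15/2) = ∫_{7/2}^{15/2} f(x) dx
where f(x) = \frac{3 e^{- \frac{3 x}{2}}}{2}
= - \frac{1 - e^{6}}{e^{\frac{45}{4}}}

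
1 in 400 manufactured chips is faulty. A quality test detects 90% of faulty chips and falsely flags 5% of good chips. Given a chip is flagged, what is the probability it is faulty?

Let D = the rare event, + = positive/flagged.
P(D) = 1/400
P(+|D) = 90/100 = 9/10
P(+|D') = 5/100 = 1/20
P(+) = P(+|D)P(D) + P(+|D')P(D')
     = \frac{9}{10} × \frac{1}{400} + \frac{1}{20} × \frac{399}{400}
     = \frac{417}{8000}
P(D|+) = P(+|D)P(D)/P(+) = \frac{6}{139}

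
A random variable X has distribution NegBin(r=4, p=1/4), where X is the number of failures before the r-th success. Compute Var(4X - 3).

For X ~ NegBin(r=4, p=1/4), where X is the number of failures before the r-th success:
Var(X) = 48
Var(4X - 3) = (4)² × Var(X) = 16 × 48 = 768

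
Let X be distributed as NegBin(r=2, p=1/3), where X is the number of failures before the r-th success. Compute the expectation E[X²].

Using the identity E[X²] = Var(X) + (E[X])²:
E[X] = 4
Var(X) = 12
E[X²] = 12 + (4)²
= 28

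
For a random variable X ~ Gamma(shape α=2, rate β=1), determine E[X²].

Using the identity E[X²] = Var(X) + (E[X])²:
E[X] = 2
Var(X) = 2
E[X²] = 2 + (2)²
= 6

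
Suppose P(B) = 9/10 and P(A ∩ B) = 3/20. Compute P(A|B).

P(A|B) = P(A ∩ B) / P(B)
= (3/20) / (9/10)
= 1/6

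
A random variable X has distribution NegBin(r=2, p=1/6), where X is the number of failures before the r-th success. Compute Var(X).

For X ~ NegBin(r=2, p=1/6), where X is the number of failures before the r-th success:
Var(X) = 60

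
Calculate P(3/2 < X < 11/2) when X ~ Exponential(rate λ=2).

P(3/2 < X < 11/2) = ∫_{3/2}^{11/2} f(x) dx
where f(x) = 2 e^{- 2 x}
= - \frac{1 - e^{8}}{e^{11}}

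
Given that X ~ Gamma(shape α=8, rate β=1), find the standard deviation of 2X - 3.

For X ~ Gamma(shape α=8, rate β=1):
Var(X) = 8
SD(X) = √(Var(X)) = √(8) = 2 \sqrt{2}
SD(2X - 3) = |2| × SD(X) = 2 × 2 \sqrt{2} = 4 \sqrt{2}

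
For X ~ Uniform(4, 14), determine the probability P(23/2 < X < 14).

P(23/2 < X < 14) = ∫_{23/2}^{14} f(x) dx
where f(x) = \frac{1}{10}
= \frac{1}{4}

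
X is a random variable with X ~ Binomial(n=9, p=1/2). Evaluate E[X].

For X ~ Binomial(n=9, p=1/2), the expected value is:
E[X] = \frac{9}{2}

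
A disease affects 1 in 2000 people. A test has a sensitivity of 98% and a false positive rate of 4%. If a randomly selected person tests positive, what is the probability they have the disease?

Let D = the rare event, + = positive/flagged.
P(D) = 1/2000
P(+|D) = 98/100 = 49/50
P(+|D') = 4/100 = 1/25
P(+) = P(+|D)P(D) + P(+|D')P(D')
     = \frac{49}{50} × \frac{1}{2000} + \frac{1}{25} × \frac{1999}{2000}
     = \frac{4047}{100000}
P(D|+) = P(+|D)P(D)/P(+) = \frac{49}{4047}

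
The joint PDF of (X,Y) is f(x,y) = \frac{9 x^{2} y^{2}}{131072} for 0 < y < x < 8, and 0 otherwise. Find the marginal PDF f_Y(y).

f_Y(y) = ∫_y^8 \frac{9 x^{2} y^{2}}{131072} dx = \frac{3 y^{2} \left(512 - y^{3}\right)}{131072}
for 0 < y < 8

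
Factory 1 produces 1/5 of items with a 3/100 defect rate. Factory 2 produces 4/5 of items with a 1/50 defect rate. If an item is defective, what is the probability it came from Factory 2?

Using Bayes' theorem:
P(F1) = 1/5, P(D|F1) = 3/100
P(F2) = 4/5, P(D|F2) = 1/50
P(D) = P(D|F1)P(F1) + P(D|F2)P(F2)
     = \frac{11}{500}
P(F2|D) = P(D|F2)P(F2) / P(D)
= \frac{8}{11}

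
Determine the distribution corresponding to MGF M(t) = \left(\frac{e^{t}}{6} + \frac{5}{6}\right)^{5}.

The MGF M(t) = \left(\frac{e^{t}}{6} + \frac{5}{6}\right)^{5} is the standard form for the Binomial distribution.
Comparing with the known MGF formula identifies: Binomial(n=5, p=1/6)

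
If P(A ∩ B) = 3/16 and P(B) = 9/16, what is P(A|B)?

P(A|B) = P(A ∩ B) / P(B)
= (3/16) / (9/16)
= 1/3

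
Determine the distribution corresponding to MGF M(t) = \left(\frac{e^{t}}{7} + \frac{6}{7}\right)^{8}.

The MGF M(t) = \left(\frac{e^{t}}{7} + \frac{6}{7}\right)^{8} is the standard form for the Binomial distribution.
Comparing with the known MGF formula identifies: Binomial(n=8, p=1/7)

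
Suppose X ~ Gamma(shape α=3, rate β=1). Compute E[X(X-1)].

E[X(X-1)] = E[X² - X] = E[X²] - E[X]
E[X] = 3
E[X²] = Var(X) + (E[X])² = 3 + (3)² = 12
E[X(X-1)] = 12 - 3 = 9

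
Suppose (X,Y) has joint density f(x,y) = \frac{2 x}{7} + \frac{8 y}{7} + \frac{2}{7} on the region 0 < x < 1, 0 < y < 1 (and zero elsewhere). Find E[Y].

E[Y] = ∫_0^1 ∫_0^1 y × f(x,y) dx dy
= \frac{25}{42}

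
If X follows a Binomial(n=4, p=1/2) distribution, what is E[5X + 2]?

For X ~ Binomial(n=4, p=1/2):
E[X] = 2
E[5X + 2] = 5 × E[X] + 2 = 12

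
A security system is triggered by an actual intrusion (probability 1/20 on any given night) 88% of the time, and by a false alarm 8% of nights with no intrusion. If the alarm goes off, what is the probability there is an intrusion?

Let D = the rare event, + = positive/flagged.
P(D) = 1/20
P(+|D) = 88/100 = 22/25
P(+|D') = 8/100 = 2/25
P(+) = P(+|D)P(D) + P(+|D')P(D')
     = \frac{22}{25} × \frac{1}{20} + \frac{2}{25} × \frac{19}{20}
     = \frac{3}{25}
P(D|+) = P(+|D)P(D)/P(+) = \frac{11}{30}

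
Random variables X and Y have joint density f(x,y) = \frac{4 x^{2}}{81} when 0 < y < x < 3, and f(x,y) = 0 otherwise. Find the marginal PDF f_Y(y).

f_Y(y) = ∫_y^3 \frac{4 x^{2}}{81} dx = \frac{4}{9} - \frac{4 y^{3}}{243}
for 0 < y < 3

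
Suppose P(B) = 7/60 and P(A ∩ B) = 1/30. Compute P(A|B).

P(A|B) = P(A ∩ B) / P(B)
= (1/30) / (7/60)
= 2/7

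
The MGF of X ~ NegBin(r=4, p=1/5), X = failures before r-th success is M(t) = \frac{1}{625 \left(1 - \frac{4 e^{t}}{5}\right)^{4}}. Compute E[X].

To find E[X], compute M^(1)(0):
M^(1)(t) = \frac{16 e^{t}}{3125 \left(1 - \frac{4 e^{t}}{5}\right)^{5}}
M^(1)(0) = 16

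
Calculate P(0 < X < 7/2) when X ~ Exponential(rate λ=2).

P(0 < X < 7/2) = ∫_{0}^{7/2} f(x) dx
where f(x) = 2 e^{- 2 x}
= 1 - e^{-7}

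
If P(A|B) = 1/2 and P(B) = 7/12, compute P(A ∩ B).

By definition, P(A|B) = P(A ∩ B) / P(B)
So P(A ∩ B) = P(A|B) × P(B)
= 1/2 × 7/12
= 7/24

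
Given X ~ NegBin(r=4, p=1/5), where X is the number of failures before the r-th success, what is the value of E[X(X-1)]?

E[X(X-1)] = E[X² - X] = E[X²] - E[X]
E[X] = 16
E[X²] = Var(X) + (E[X])² = 80 + (16)² = 336
E[X(X-1)] = 336 - 16 = 320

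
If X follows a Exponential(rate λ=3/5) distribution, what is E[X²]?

Using the identity E[X²] = Var(X) + (E[X])²:
E[X] = \frac{5}{3}
Var(X) = \frac{25}{9}
E[X²] = \frac{25}{9} + (\frac{5}{3})²
= \frac{50}{9}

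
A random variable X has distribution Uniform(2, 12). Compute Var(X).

For X ~ Uniform(2, 12):
Var(X) = \frac{25}{3}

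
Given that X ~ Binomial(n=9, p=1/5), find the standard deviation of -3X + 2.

For X ~ Binomial(n=9, p=1/5):
Var(X) = \frac{36}{25}
SD(X) = √(Var(X)) = √(\frac{36}{25}) = \frac{6}{5}
SD(-3X + 2) = |-3| × SD(X) = 3 × \frac{6}{5} = \frac{18}{5}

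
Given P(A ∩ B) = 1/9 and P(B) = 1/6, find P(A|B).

P(A|B) = P(A ∩ B) / P(B)
= (1/9) / (1/6)
= 2/3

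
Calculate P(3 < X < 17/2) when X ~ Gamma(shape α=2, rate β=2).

P(3 < X < 17/2) = ∫_{3}^{17/2} f(x) dx
where f(x) = 4 x e^{- 2 x}
= \frac{-18 + 7 e^{11}}{e^{17}}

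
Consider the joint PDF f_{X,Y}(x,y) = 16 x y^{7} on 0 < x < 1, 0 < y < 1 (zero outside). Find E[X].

E[X] = ∫_0^1 ∫_0^1 x × f(x,y) dy dx
= ∫_0^1 ∫_0^1 x × (16 x y^{7}) dy dx
= \frac{2}{3}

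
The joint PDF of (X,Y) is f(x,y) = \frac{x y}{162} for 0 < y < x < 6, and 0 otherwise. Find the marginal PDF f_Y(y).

f_Y(y) = ∫_y^6 \frac{x y}{162} dx = \frac{y \left(36 - y^{2}\right)}{324}
for 0 < y < 6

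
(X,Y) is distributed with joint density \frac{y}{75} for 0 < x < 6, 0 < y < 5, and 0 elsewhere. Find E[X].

f_X(x) = ∫_0^5 \frac{y}{75} dy = \frac{1}{6}
E[X] = ∫_0^6 x × (\frac{1}{6}) dx = 3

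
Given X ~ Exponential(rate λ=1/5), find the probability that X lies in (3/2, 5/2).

P(3/2 < X < 5/2) = ∫_{3/2}^{5/2} f(x) dx
where f(x) = \frac{e^{- \frac{x}{5}}}{5}
= - \frac{1}{e^{\frac{1}{2}}} + e^{- \frac{3}{10}}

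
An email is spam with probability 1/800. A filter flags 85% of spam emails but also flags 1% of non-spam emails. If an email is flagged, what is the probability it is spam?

Let D = the rare event, + = positive/flagged.
P(D) = 1/800
P(+|D) = 85/100 = 17/20
P(+|D') = 1/100
P(+) = P(+|D)P(D) + P(+|D')P(D')
     = \frac{17}{20} × \frac{1}{800} + \frac{1}{100} × \frac{799}{800}
     = \frac{221}{20000}
P(D|+) = P(+|D)P(D)/P(+) = \frac{5}{52}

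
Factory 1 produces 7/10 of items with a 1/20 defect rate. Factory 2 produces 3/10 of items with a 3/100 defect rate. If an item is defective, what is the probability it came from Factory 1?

Using Bayes' theorem:
P(F1) = 7/10, P(D|F1) = 1/20
P(F2) = 3/10, P(D|F2) = 3/100
P(D) = P(D|F1)P(F1) + P(D|F2)P(F2)
     = \frac{11}{250}
P(F1|D) = P(D|F1)P(F1) / P(D)
= \frac{35}{44}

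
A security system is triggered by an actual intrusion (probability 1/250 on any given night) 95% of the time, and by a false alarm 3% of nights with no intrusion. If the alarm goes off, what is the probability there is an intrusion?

Let D = the rare event, + = positive/flagged.
P(D) = 1/250
P(+|D) = 95/100 = 19/20
P(+|D') = 3/100
P(+) = P(+|D)P(D) + P(+|D')P(D')
     = \frac{19}{20} × \frac{1}{250} + \frac{3}{100} × \frac{249}{250}
     = \frac{421}{12500}
P(D|+) = P(+|D)P(D)/P(+) = \frac{95}{842}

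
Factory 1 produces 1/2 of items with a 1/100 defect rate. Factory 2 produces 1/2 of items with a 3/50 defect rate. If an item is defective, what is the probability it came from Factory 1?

Using Bayes' theorem:
P(F1) = 1/2, P(D|F1) = 1/100
P(F2) = 1/2, P(D|F2) = 3/50
P(D) = P(D|F1)P(F1) + P(D|F2)P(F2)
     = \frac{7}{200}
P(F1|D) = P(D|F1)P(F1) / P(D)
= \frac{1}{7}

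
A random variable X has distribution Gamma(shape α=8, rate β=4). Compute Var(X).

For X ~ Gamma(shape α=8, rate β=4):
Var(X) = \frac{1}{2}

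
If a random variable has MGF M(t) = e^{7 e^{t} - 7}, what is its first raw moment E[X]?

To find E[X], compute M^(1)(0):
M^(1)(t) = 7 e^{t} e^{7 e^{t} - 7}
M^(1)(0) = 7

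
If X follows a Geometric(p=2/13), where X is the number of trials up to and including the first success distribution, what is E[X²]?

Using the identity E[X²] = Var(X) + (E[X])²:
E[X] = \frac{13}{2}
Var(X) = \frac{143}{4}
E[X²] = \frac{143}{4} + (\frac{13}{2})²
= 78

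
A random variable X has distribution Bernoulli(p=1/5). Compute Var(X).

For X ~ Bernoulli(p=1/5):
Var(X) = \frac{4}{25}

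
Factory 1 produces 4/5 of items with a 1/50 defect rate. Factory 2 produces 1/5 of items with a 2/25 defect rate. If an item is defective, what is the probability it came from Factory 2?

Using Bayes' theorem:
P(F1) = 4/5, P(D|F1) = 1/50
P(F2) = 1/5, P(D|F2) = 2/25
P(D) = P(D|F1)P(F1) + P(D|F2)P(F2)
     = \frac{4}{125}
P(F2|D) = P(D|F2)P(F2) / P(D)
= \frac{1}{2}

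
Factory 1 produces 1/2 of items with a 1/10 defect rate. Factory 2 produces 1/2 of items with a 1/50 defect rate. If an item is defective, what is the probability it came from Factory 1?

Using Bayes' theorem:
P(F1) = 1/2, P(D|F1) = 1/10
P(F2) = 1/2, P(D|F2) = 1/50
P(D) = P(D|F1)P(F1) + P(D|F2)P(F2)
     = \frac{3}{50}
P(F1|D) = P(D|F1)P(F1) / P(D)
= \frac{5}{6}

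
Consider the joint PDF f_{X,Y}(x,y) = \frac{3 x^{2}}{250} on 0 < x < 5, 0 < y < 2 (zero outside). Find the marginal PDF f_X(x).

f_X(x) = ∫_0^2 f(x,y) dy
= ∫_0^2 \frac{3 x^{2}}{250} dy
= \frac{3 x^{2}}{125} for 0 < x < 5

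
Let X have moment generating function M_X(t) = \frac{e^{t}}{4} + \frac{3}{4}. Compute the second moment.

To find E[X^2], compute M^(2)(0):
M^(1)(t) = \frac{e^{t}}{4}
M^(2)(t) = \frac{e^{t}}{4}
M^(2)(0) = \frac{1}{4}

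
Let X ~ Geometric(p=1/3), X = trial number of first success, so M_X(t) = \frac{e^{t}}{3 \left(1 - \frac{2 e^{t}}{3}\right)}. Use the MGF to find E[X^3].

To find E[X^3], compute M^(3)(0):
M^(1)(t) = \frac{e^{t}}{3 \left(1 - \frac{2 e^{t}}{3}\right)} + \frac{2 e^{2 t}}{9 \left(1 - \frac{2 e^{t}}{3}\right)^{2}}
M^(2)(t) = \frac{e^{t}}{3 \left(1 - \frac{2 e^{t}}{3}\right)} + \frac{2 e^{2 t}}{3 \left(1 - \frac{2 e^{t}}{3}\right)^{2}} + \frac{8 e^{3 t}}{27 \left(1 - \frac{2 e^{t}}{3}\right)^{3}}
M^(3)(t) = \frac{e^{t}}{3 \left(1 - \frac{2 e^{t}}{3}\right)} + \frac{14 e^{2 t}}{9 \left(1 - \frac{2 e^{t}}{3}\right)^{2}} + \frac{16 e^{3 t}}{9 \left(1 - \frac{2 e^{t}}{3}\right)^{3}} + \frac{16 e^{4 t}}{27 \left(1 - \frac{2 e^{t}}{3}\right)^{4}}
M^(3)(0) = 111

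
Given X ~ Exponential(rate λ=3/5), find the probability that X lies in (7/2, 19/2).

P(7/2 < X < 19/2) = ∫_{7/2}^{19/2} f(x) dx
where f(x) = \frac{3 e^{- \frac{3 x}{5}}}{5}
= - \frac{1 - e^{\frac{18}{5}}}{e^{\frac{57}{10}}}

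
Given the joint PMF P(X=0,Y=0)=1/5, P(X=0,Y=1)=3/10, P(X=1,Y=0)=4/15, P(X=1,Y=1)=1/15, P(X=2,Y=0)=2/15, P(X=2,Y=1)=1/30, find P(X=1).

P(X=1) = P(X=1,Y=0) + P(X=1,Y=1)
= 4/15 + 1/15
= 1/3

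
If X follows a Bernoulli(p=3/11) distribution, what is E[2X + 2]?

For X ~ Bernoulli(p=3/11):
E[X] = \frac{3}{11}
E[2X + 2] = 2 × E[X] + 2 = \frac{28}{11}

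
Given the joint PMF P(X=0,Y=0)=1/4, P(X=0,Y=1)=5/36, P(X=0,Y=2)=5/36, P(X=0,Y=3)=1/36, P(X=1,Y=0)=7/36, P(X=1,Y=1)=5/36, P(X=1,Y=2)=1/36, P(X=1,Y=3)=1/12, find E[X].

First find marginal of X:
P(X=0) = 5/9
P(X=1) = 4/9
E[X] = 0 × 5/9 + 1 × 4/9 = 4/9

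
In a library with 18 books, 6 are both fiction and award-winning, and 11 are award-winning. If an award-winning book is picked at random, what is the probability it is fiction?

P(A ∩ B) = 6/18 = 1/3
P(B) = 11/18
P(A|B) = P(A ∩ B) / P(B) = (1/3) / (11/18) = 6/11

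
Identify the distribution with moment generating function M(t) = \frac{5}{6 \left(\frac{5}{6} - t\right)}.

The MGF M(t) = \frac{5}{6 \left(\frac{5}{6} - t\right)} is the standard form for the Exponential distribution.
Comparing with the known MGF formula identifies: Exponential(rate λ=5/6)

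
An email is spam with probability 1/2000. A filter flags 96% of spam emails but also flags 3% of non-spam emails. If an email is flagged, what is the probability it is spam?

Let D = the rare event, + = positive/flagged.
P(D) = 1/2000
P(+|D) = 96/100 = 24/25
P(+|D') = 3/100
P(+) = P(+|D)P(D) + P(+|D')P(D')
     = \frac{24}{25} × \frac{1}{2000} + \frac{3}{100} × \frac{1999}{2000}
     = \frac{6093}{200000}
P(D|+) = P(+|D)P(D)/P(+) = \frac{32}{2031}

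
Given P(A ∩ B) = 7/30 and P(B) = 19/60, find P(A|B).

P(A|B) = P(A ∩ B) / P(B)
= (7/30) / (19/60)
= 14/19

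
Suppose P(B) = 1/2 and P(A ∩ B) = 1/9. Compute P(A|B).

P(A|B) = P(A ∩ B) / P(B)
= (1/9) / (1/2)
= 2/9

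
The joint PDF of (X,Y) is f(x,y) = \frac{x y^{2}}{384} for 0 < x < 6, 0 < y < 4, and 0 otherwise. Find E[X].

f_X(x) = ∫_0^4 \frac{x y^{2}}{384} dy = \frac{x}{18}
E[X] = ∫_0^6 x × (\frac{x}{18}) dx = 4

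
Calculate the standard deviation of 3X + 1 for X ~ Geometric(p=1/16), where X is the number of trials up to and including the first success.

For X ~ Geometric(p=1/16), where X is the number of trials up to and including the first success:
Var(X) = 240
SD(X) = √(Var(X)) = √(240) = 4 \sqrt{15}
SD(3X + 1) = |3| × SD(X) = 3 × 4 \sqrt{15} = 12 \sqrt{15}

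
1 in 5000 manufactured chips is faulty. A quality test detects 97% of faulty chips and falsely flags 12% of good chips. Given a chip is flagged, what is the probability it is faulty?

Let D = the rare event, + = positive/flagged.
P(D) = 1/5000
P(+|D) = 97/100
P(+|D') = 12/100 = 3/25
P(+) = P(+|D)P(D) + P(+|D')P(D')
     = \frac{97}{100} × \frac{1}{5000} + \frac{3}{25} × \frac{4999}{5000}
     = \frac{12017}{100000}
P(D|+) = P(+|D)P(D)/P(+) = \frac{97}{60085}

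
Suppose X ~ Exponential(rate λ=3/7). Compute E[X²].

Using the identity E[X²] = Var(X) + (E[X])²:
E[X] = \frac{7}{3}
Var(X) = \frac{49}{9}
E[X²] = \frac{49}{9} + (\frac{7}{3})²
= \frac{98}{9}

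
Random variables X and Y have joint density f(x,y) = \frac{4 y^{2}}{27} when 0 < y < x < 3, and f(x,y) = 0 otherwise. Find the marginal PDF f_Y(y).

f_Y(y) = ∫_y^3 \frac{4 y^{2}}{27} dx = \frac{4 y^{2} \left(3 - y\right)}{27}
for 0 < y < 3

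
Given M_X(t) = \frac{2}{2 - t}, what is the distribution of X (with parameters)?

The MGF M(t) = \frac{2}{2 - t} is the standard form for the Exponential distribution.
Comparing with the known MGF formula identifies: Exponential(rate λ=2)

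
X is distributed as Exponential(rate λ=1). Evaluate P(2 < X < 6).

P(2 < X < 6) = ∫_{2}^{6} f(x) dx
where f(x) = e^{- x}
= - \frac{1 - e^{4}}{e^{6}}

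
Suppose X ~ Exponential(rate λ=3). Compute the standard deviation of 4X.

For X ~ Exponential(rate λ=3):
Var(X) = \frac{1}{9}
SD(X) = √(Var(X)) = √(\frac{1}{9}) = \frac{1}{3}
SD(4X) = |4| × SD(X) = 4 × \frac{1}{3} = \frac{4}{3}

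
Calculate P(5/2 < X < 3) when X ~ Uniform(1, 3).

P(5/2 < X < 3) = ∫_{5/2}^{3} f(x) dx
where f(x) = \frac{1}{2}
= \frac{1}{4}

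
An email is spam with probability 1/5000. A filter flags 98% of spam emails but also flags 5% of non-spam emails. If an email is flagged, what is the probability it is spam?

Let D = the rare event, + = positive/flagged.
P(D) = 1/5000
P(+|D) = 98/100 = 49/50
P(+|D') = 5/100 = 1/20
P(+) = P(+|D)P(D) + P(+|D')P(D')
     = \frac{49}{50} × \frac{1}{5000} + \frac{1}{20} × \frac{4999}{5000}
     = \frac{25093}{500000}
P(D|+) = P(+|D)P(D)/P(+) = \frac{98}{25093}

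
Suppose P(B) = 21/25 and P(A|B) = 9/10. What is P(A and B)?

By definition, P(A|B) = P(A ∩ B) / P(B)
So P(A ∩ B) = P(A|B) × P(B)
= 9/10 × 21/25
= 189/250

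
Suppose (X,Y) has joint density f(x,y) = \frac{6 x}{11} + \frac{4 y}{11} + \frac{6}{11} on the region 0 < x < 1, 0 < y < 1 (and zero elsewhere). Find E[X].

E[X] = ∫_0^1 ∫_0^1 x × f(x,y) dy dx
= ∫_0^1 ∫_0^1 x × (\frac{6 x}{11} + \frac{4 y}{11} + \frac{6}{11}) dy dx
= \frac{6}{11}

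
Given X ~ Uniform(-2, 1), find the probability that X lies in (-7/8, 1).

P(-7/8 < X < 1) = ∫_{-7/8}^{1} f(x) dx
where f(x) = \frac{1}{3}
= \frac{5}{8}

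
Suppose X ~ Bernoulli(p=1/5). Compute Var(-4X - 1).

For X ~ Bernoulli(p=1/5):
Var(X) = \frac{4}{25}
Var(-4X - 1) = (-4)² × Var(X) = 16 × \frac{4}{25} = \frac{64}{25}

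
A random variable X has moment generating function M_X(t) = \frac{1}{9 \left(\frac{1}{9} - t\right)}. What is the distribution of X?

The MGF M(t) = \frac{1}{9 \left(\frac{1}{9} - t\right)} is the standard form for the Exponential distribution.
Comparing with the known MGF formula identifies: Exponential(rate λ=1/9)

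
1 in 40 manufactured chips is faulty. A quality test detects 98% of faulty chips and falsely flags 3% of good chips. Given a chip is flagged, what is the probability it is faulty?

Let D = the rare event, + = positive/flagged.
P(D) = 1/40
P(+|D) = 98/100 = 49/50
P(+|D') = 3/100
P(+) = P(+|D)P(D) + P(+|D')P(D')
     = \frac{49}{50} × \frac{1}{40} + \frac{3}{100} × \frac{39}{40}
     = \frac{43}{800}
P(D|+) = P(+|D)P(D)/P(+) = \frac{98}{215}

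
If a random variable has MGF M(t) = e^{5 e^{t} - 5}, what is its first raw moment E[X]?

To find E[X], compute M^(1)(0):
M^(1)(t) = 5 e^{t} e^{5 e^{t} - 5}
M^(1)(0) = 5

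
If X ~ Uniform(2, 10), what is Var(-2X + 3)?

For X ~ Uniform(2, 10):
Var(X) = \frac{16}{3}
Var(-2X + 3) = (-2)² × Var(X) = 4 × \frac{16}{3} = \frac{64}{3}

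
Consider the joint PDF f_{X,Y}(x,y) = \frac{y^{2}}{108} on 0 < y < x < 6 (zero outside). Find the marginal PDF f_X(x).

f_X(x) = ∫_0^x \frac{y^{2}}{108} dy = \frac{x^{3}}{324}
for 0 < x < 6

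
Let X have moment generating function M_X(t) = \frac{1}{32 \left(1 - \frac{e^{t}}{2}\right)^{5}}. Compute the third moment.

To find E[X^3], compute M^(3)(0):
M^(1)(t) = \frac{5 e^{t}}{64 \left(1 - \frac{e^{t}}{2}\right)^{6}}
M^(2)(t) = \frac{5 e^{t}}{64 \left(1 - \frac{e^{t}}{2}\right)^{6}} + \frac{15 e^{2 t}}{64 \left(1 - \frac{e^{t}}{2}\right)^{7}}
M^(3)(t) = \frac{5 e^{t}}{64 \left(1 - \frac{e^{t}}{2}\right)^{6}} + \frac{45 e^{2 t}}{64 \left(1 - \frac{e^{t}}{2}\right)^{7}} + \frac{105 e^{3 t}}{128 \left(1 - \frac{e^{t}}{2}\right)^{8}}
M^(3)(0) = 305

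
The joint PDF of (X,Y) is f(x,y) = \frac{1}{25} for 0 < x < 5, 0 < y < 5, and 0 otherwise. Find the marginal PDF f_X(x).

f_X(x) = ∫_0^5 f(x,y) dy
= ∫_0^5 \frac{1}{25} dy
= \frac{1}{5} for 0 < x < 5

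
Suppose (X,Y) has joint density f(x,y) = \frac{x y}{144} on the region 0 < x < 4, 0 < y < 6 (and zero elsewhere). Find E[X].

f_X(x) = ∫_0^6 \frac{x y}{144} dy = \frac{x}{8}
E[X] = ∫_0^4 x × (\frac{x}{8}) dx = \frac{8}{3}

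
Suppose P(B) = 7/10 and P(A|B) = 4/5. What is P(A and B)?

By definition, P(A|B) = P(A ∩ B) / P(B)
So P(A ∩ B) = P(A|B) × P(B)
= 4/5 × 7/10
= 14/25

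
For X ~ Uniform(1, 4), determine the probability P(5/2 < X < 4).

P(5/2 < X < 4) = ∫_{5/2}^{4} f(x) dx
where f(x) = \frac{1}{3}
= \frac{1}{2}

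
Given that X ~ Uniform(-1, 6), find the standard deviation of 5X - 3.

For X ~ Uniform(-1, 6):
Var(X) = \frac{49}{12}
SD(X) = √(Var(X)) = √(\frac{49}{12}) = \frac{7 \sqrt{3}}{6}
SD(5X - 3) = |5| × SD(X) = 5 × \frac{7 \sqrt{3}}{6} = \frac{35 \sqrt{3}}{6}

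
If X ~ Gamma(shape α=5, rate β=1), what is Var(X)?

For X ~ Gamma(shape α=5, rate β=1):
Var(X) = 5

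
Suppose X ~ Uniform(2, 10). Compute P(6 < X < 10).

P(6 < X < 10) = ∫_{6}^{10} f(x) dx
where f(x) = \frac{1}{8}
= \frac{1}{2}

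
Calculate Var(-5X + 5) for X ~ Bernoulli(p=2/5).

For X ~ Bernoulli(p=2/5):
Var(X) = \frac{6}{25}
Var(-5X + 5) = (-5)² × Var(X) = 25 × \frac{6}{25} = 6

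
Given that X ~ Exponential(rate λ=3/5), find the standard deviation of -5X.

For X ~ Exponential(rate λ=3/5):
Var(X) = \frac{25}{9}
SD(X) = √(Var(X)) = √(\frac{25}{9}) = \frac{5}{3}
SD(-5X) = |-5| × SD(X) = 5 × \frac{5}{3} = \frac{25}{3}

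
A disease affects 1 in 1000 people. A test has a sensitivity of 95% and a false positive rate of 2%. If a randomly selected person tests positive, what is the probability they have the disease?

Let D = the rare event, + = positive/flagged.
P(D) = 1/1000
P(+|D) = 95/100 = 19/20
P(+|D') = 2/100 = 1/50
P(+) = P(+|D)P(D) + P(+|D')P(D')
     = \frac{19}{20} × \frac{1}{1000} + \frac{1}{50} × \frac{999}{1000}
     = \frac{2093}{100000}
P(D|+) = P(+|D)P(D)/P(+) = \frac{95}{2093}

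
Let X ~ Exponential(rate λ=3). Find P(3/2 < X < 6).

P(3/2 < X < 6) = ∫_{3/2}^{6} f(x) dx
where f(x) = 3 e^{- 3 x}
= - \frac{1}{e^{18}} + e^{- \frac{9}{2}}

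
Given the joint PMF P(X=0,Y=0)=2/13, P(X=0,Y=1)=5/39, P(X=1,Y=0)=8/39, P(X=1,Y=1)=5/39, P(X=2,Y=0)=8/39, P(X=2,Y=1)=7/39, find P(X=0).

P(X=0) = P(X=0,Y=0) + P(X=0,Y=1)
= 2/13 + 5/39
= 11/39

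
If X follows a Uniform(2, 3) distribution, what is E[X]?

For X ~ Uniform(2, 3), the expected value is:
E[X] = \frac{5}{2}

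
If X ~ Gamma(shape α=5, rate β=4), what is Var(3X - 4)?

For X ~ Gamma(shape α=5, rate β=4):
Var(X) = \frac{5}{16}
Var(3X - 4) = (3)² × Var(X) = 9 × \frac{5}{16} = \frac{45}{16}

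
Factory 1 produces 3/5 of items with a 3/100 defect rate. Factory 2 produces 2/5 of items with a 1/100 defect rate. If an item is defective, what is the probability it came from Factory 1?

Using Bayes' theorem:
P(F1) = 3/5, P(D|F1) = 3/100
P(F2) = 2/5, P(D|F2) = 1/100
P(D) = P(D|F1)P(F1) + P(D|F2)P(F2)
     = \frac{11}{500}
P(F1|D) = P(D|F1)P(F1) / P(D)
= \frac{9}{11}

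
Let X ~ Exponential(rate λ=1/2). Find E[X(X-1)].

E[X(X-1)] = E[X² - X] = E[X²] - E[X]
E[X] = 2
E[X²] = Var(X) + (E[X])² = 4 + (2)² = 8
E[X(X-1)] = 8 - 2 = 6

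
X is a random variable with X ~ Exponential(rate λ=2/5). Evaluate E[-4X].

For X ~ Exponential(rate λ=2/5):
E[X] = \frac{5}{2}
E[-4X] = -4 × E[X] + 0 = -10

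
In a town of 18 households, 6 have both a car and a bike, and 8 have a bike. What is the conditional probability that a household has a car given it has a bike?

P(A ∩ B) = 6/18 = 1/3
P(B) = 8/18 = 4/9
P(A|B) = P(A ∩ B) / P(B) = (1/3) / (4/9) = 3/4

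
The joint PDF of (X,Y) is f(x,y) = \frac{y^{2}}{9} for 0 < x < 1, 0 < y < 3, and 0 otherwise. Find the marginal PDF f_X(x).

f_X(x) = ∫_0^3 f(x,y) dy
= ∫_0^3 \frac{y^{2}}{9} dy
= 1 for 0 < x < 1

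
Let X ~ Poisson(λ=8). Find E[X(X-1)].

E[X(X-1)] = E[X² - X] = E[X²] - E[X]
E[X] = 8
E[X²] = Var(X) + (E[X])² = 8 + (8)² = 72
E[X(X-1)] = 72 - 8 = 64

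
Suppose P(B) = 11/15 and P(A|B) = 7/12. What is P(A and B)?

By definition, P(A|B) = P(A ∩ B) / P(B)
So P(A ∩ B) = P(A|B) × P(B)
= 7/12 × 11/15
= 77/180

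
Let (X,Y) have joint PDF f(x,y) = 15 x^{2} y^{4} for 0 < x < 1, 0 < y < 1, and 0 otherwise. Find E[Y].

E[Y] = ∫_0^1 ∫_0^1 y × f(x,y) dx dy
= \frac{5}{6}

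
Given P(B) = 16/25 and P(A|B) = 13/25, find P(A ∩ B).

By definition, P(A|B) = P(A ∩ B) / P(B)
So P(A ∩ B) = P(A|B) × P(B)
= 13/25 × 16/25
= 208/625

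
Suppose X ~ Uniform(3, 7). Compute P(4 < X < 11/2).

P(4 < X < 11/2) = ∫_{4}^{11/2} f(x) dx
where f(x) = \frac{1}{4}
= \frac{3}{8}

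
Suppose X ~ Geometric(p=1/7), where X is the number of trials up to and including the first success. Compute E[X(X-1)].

E[X(X-1)] = E[X² - X] = E[X²] - E[X]
E[X] = 7
E[X²] = Var(X) + (E[X])² = 42 + (7)² = 91
E[X(X-1)] = 91 - 7 = 84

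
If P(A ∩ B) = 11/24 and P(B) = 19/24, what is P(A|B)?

P(A|B) = P(A ∩ B) / P(B)
= (11/24) / (19/24)
= 11/19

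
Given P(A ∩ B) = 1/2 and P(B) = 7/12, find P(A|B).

P(A|B) = P(A ∩ B) / P(B)
= (1/2) / (7/12)
= 6/7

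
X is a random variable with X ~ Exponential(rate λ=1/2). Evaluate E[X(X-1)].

E[X(X-1)] = E[X² - X] = E[X²] - E[X]
E[X] = 2
E[X²] = Var(X) + (E[X])² = 4 + (2)² = 8
E[X(X-1)] = 8 - 2 = 6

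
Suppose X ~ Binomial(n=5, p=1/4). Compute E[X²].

Using the identity E[X²] = Var(X) + (E[X])²:
E[X] = \frac{5}{4}
Var(X) = \frac{15}{16}
E[X²] = \frac{15}{16} + (\frac{5}{4})²
= \frac{5}{2}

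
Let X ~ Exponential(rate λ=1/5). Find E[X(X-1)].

E[X(X-1)] = E[X² - X] = E[X²] - E[X]
E[X] = 5
E[X²] = Var(X) + (E[X])² = 25 + (5)² = 50
E[X(X-1)] = 50 - 5 = 45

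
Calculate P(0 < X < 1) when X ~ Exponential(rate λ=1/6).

P(0 < X < 1) = ∫_{0}^{1} f(x) dx
where f(x) = \frac{e^{- \frac{x}{6}}}{6}
= 1 - e^{- \frac{1}{6}}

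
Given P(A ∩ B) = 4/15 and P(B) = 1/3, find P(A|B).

P(A|B) = P(A ∩ B) / P(B)
= (4/15) / (1/3)
= 4/5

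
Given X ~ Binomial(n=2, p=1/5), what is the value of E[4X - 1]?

For X ~ Binomial(n=2, p=1/5):
E[X] = \frac{2}{5}
E[4X - 1] = 4 × E[X] - 1 = \frac{3}{5}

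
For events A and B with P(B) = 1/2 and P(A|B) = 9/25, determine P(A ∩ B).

By definition, P(A|B) = P(A ∩ B) / P(B)
So P(A ∩ B) = P(A|B) × P(B)
= 9/25 × 1/2
= 9/50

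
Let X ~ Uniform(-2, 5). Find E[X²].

Using the identity E[X²] = Var(X) + (E[X])²:
E[X] = \frac{3}{2}
Var(X) = \frac{49}{12}
E[X²] = \frac{49}{12} + (\frac{3}{2})²
= \frac{19}{3}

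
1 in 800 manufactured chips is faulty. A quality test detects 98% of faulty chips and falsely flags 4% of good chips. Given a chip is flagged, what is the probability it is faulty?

Let D = the rare event, + = positive/flagged.
P(D) = 1/800
P(+|D) = 98/100 = 49/50
P(+|D') = 4/100 = 1/25
P(+) = P(+|D)P(D) + P(+|D')P(D')
     = \frac{49}{50} × \frac{1}{800} + \frac{1}{25} × \frac{799}{800}
     = \frac{1647}{40000}
P(D|+) = P(+|D)P(D)/P(+) = \frac{49}{1647}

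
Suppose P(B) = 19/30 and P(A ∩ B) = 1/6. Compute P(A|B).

P(A|B) = P(A ∩ B) / P(B)
= (1/6) / (19/30)
= 5/19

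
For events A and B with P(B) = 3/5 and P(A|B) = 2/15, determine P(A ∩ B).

By definition, P(A|B) = P(A ∩ B) / P(B)
So P(A ∩ B) = P(A|B) × P(B)
= 2/15 × 3/5
= 2/25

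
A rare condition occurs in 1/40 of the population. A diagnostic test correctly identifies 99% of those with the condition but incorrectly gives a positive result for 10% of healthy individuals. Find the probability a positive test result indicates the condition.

Let D = the rare event, + = positive/flagged.
P(D) = 1/40
P(+|D) = 99/100
P(+|D') = 10/100 = 1/10
P(+) = P(+|D)P(D) + P(+|D')P(D')
     = \frac{99}{100} × \frac{1}{40} + \frac{1}{10} × \frac{39}{40}
     = \frac{489}{4000}
P(D|+) = P(+|D)P(D)/P(+) = \frac{33}{163}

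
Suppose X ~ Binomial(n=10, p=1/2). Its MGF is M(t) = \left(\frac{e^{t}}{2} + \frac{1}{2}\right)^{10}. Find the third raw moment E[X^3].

To find E[X^3], compute M^(3)(0):
M^(1)(t) = 5 \left(\frac{e^{t}}{2} + \frac{1}{2}\right)^{9} e^{t}
M^(2)(t) = 5 \left(\frac{e^{t}}{2} + \frac{1}{2}\right)^{9} e^{t} + \frac{45 \left(\frac{e^{t}}{2} + \frac{1}{2}\right)^{8} e^{2 t}}{2}
M^(3)(t) = 5 \left(\frac{e^{t}}{2} + \frac{1}{2}\right)^{9} e^{t} + \frac{135 \left(\frac{e^{t}}{2} + \frac{1}{2}\right)^{8} e^{2 t}}{2} + 90 \left(\frac{e^{t}}{2} + \frac{1}{2}\right)^{7} e^{3 t}
M^(3)(0) = \frac{325}{2}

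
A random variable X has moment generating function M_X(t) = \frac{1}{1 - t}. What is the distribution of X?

The MGF M(t) = \frac{1}{1 - t} is the standard form for the Exponential distribution.
Comparing with the known MGF formula identifies: Exponential(rate λ=1)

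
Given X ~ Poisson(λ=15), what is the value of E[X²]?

Using the identity E[X²] = Var(X) + (E[X])²:
E[X] = 15
Var(X) = 15
E[X²] = 15 + (15)²
= 240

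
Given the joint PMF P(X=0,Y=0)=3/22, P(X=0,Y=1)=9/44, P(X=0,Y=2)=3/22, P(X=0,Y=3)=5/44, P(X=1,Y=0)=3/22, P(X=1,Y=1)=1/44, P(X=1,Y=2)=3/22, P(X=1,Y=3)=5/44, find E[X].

First find marginal of X:
P(X=0) = 13/22
P(X=1) = 9/22
E[X] = 0 × 13/22 + 1 × 9/22 = 9/22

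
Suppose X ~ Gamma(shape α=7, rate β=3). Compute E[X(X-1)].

E[X(X-1)] = E[X² - X] = E[X²] - E[X]
E[X] = \frac{7}{3}
E[X²] = Var(X) + (E[X])² = \frac{7}{9} + (\frac{7}{3})² = \frac{56}{9}
E[X(X-1)] = \frac{56}{9} - \frac{7}{3} = \frac{35}{9}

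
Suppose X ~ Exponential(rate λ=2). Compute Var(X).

For X ~ Exponential(rate λ=2):
Var(X) = \frac{1}{4}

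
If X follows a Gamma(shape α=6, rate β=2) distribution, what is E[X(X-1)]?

E[X(X-1)] = E[X² - X] = E[X²] - E[X]
E[X] = 3
E[X²] = Var(X) + (E[X])² = \frac{3}{2} + (3)² = \frac{21}{2}
E[X(X-1)] = \frac{21}{2} - 3 = \frac{15}{2}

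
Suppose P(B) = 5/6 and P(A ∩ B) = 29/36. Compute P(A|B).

P(A|B) = P(A ∩ B) / P(B)
= (29/36) / (5/6)
= 29/30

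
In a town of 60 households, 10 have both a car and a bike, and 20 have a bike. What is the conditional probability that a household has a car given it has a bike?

P(A ∩ B) = 10/60 = 1/6
P(B) = 20/60 = 1/3
P(A|B) = P(A ∩ B) / P(B) = (1/6) / (1/3) = 1/2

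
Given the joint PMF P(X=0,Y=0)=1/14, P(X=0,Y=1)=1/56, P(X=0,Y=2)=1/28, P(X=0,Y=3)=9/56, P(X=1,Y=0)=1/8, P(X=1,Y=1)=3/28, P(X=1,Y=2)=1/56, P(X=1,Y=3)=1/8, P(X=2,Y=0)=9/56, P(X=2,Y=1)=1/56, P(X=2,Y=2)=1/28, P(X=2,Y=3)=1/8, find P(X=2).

P(X=2) = P(X=2,Y=0) + P(X=2,Y=1) + P(X=2,Y=2) + P(X=2,Y=3)
= 9/56 + 1/56 + 1/28 + 1/8
= 19/56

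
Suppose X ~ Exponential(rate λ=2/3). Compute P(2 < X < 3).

P(2 < X < 3) = ∫_{2}^{3} f(x) dx
where f(x) = \frac{2 e^{- \frac{2 x}{3}}}{3}
= - \frac{1}{e^{2}} + e^{- \frac{4}{3}}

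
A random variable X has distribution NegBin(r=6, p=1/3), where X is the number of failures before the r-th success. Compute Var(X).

For X ~ NegBin(r=6, p=1/3), where X is the number of failures before the r-th success:
Var(X) = 36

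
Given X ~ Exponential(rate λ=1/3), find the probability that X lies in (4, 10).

P(4 < X < 10) = ∫_{4}^{10} f(x) dx
where f(x) = \frac{e^{- \frac{x}{3}}}{3}
= - \frac{1 - e^{2}}{e^{\frac{10}{3}}}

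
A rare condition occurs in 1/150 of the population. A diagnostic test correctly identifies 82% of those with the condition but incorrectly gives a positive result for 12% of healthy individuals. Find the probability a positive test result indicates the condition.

Let D = the rare event, + = positive/flagged.
P(D) = 1/150
P(+|D) = 82/100 = 41/50
P(+|D') = 12/100 = 3/25
P(+) = P(+|D)P(D) + P(+|D')P(D')
     = \frac{41}{50} × \frac{1}{150} + \frac{3}{25} × \frac{149}{150}
     = \frac{187}{1500}
P(D|+) = P(+|D)P(D)/P(+) = \frac{41}{935}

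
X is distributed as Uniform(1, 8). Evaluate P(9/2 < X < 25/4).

P(9/2 < X < 25/4) = ∫_{9/2}^{25/4} f(x) dx
where f(x) = \frac{1}{7}
= \frac{1}{4}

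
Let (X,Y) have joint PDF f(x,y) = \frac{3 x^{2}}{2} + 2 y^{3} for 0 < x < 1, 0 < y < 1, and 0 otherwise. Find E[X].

E[X] = ∫_0^1 ∫_0^1 x × f(x,y) dy dx
= ∫_0^1 ∫_0^1 x × (\frac{3 x^{2}}{2} + 2 y^{3}) dy dx
= \frac{5}{8}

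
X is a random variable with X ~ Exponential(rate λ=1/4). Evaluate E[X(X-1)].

E[X(X-1)] = E[X² - X] = E[X²] - E[X]
E[X] = 4
E[X²] = Var(X) + (E[X])² = 16 + (4)² = 32
E[X(X-1)] = 32 - 4 = 28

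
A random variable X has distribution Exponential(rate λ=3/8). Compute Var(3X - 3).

For X ~ Exponential(rate λ=3/8):
Var(X) = \frac{64}{9}
Var(3X - 3) = (3)² × Var(X) = 9 × \frac{64}{9} = 64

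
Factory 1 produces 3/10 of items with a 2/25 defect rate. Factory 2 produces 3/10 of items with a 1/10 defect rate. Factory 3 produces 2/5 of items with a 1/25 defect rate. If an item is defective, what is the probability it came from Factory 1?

Using Bayes' theorem:
P(F1) = 3/10, P(D|F1) = 2/25
P(F2) = 3/10, P(D|F2) = 1/10
P(F3) = 2/5, P(D|F3) = 1/25
P(D) = P(D|F1)P(F1) + P(D|F2)P(F2) + P(D|F3)P(F3)
     = \frac{7}{100}
P(F1|D) = P(D|F1)P(F1) / P(D)
= \frac{12}{35}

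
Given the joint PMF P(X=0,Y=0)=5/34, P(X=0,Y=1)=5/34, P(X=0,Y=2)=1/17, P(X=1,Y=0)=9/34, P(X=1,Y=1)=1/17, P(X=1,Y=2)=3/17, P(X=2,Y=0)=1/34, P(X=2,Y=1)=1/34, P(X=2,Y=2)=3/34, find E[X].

First find marginal of X:
P(X=0) = 6/17
P(X=1) = 1/2
P(X=2) = 5/34
E[X] = 0 × 6/17 + 1 × 1/2 + 2 × 5/34 = 27/34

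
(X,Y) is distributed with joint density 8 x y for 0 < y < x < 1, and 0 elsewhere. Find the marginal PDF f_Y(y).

f_Y(y) = ∫_y^1 8 x y dx = 4 y \left(1 - y^{2}\right)
for 0 < y < 1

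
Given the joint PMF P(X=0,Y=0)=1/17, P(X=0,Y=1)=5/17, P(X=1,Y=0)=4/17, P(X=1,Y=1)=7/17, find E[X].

First find marginal of X:
P(X=0) = 6/17
P(X=1) = 11/17
E[X] = 0 × 6/17 + 1 × 11/17 = 11/17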